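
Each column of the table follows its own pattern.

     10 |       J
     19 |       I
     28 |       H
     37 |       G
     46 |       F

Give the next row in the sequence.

First component goes 10, 19, 28, 37, 46 → 55 (+9 each step).
For the letter, letters move back 1 place in the alphabet: J, I, H, G, F → E.
Combining the parts gives 55  E.

55  E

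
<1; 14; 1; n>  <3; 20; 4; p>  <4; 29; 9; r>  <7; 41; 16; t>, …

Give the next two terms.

<11; 56; 25; v>, <18; 74; 36; x>

For the first part, each term is the sum of the two before it: 1, 3, 4, 7 → 11 → 18.
Second part — differences are 6, 9, 12, … (increasing by 3 each time): 14, 20, 29, 41 → 56 → 74.
Third part: perfect squares: 1², 2², 3², …, so 1, 4, 9, 16 → 25 → 36.
For the letter, letters move forward 2 places in the alphabet: n, p, r, t → v → x.
So the next two terms are <11; 56; 25; v> and <18; 74; 36; x>.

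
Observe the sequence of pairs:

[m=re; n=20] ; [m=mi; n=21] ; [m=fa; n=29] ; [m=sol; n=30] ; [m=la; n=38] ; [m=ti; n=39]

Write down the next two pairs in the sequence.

M: re, mi, fa, sol, la, ti → do → re (runs through the solfège scale do→ti).
For the n, alternating steps +1, +8, +1, +8, …: 20, 21, 29, 30, 38, 39 → 47 → 48.
So the next two pairs are [m=do; n=47] and [m=re; n=48].

[m=do; n=47], [m=re; n=48]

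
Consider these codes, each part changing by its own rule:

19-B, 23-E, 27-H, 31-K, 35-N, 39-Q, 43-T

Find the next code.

47-W

First component: +4 each step; 19, 23, 27, 31, 35, 39, 43 → 47.
Letter: letters move forward 3 places in the alphabet, so B, E, H, K, N, Q, T → W.
So the next code is 47-W.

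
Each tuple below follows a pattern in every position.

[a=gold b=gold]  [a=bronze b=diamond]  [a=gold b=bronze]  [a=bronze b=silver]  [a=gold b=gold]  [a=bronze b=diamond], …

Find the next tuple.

[a=gold b=bronze]

A: alternates gold ↔ bronze; gold, bronze, gold, bronze, gold, bronze → gold.
B: repeats gold → diamond → bronze → silver; gold, diamond, bronze, silver, gold, diamond → bronze.
Combining the parts gives [a=gold b=bronze].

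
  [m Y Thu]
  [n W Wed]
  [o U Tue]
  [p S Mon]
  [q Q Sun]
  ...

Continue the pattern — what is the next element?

[r O Sat]

First letter goes m, n, o, p, q → r (letters move forward 1 place in the alphabet).
Second letter: letters move back 2 places in the alphabet; Y, W, U, S, Q → O.
Day: runs backward through the weekdays Mon→Sun, so Thu, Wed, Tue, Mon, Sun → Sat.
Combining the parts gives [r O Sat].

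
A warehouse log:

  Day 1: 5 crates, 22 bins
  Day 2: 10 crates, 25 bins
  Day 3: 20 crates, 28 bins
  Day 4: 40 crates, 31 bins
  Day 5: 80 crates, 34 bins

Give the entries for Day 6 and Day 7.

Crates: 5, 10, 20, 40, 80 → 160 → 320 (×2 each step).
Bins: +3 each step; 22, 25, 28, 31, 34 → 37 → 40.
Putting the parts together: 160 crates, 37 bins and then 320 crates, 40 bins.

160 crates, 37 bins; 320 crates, 40 bins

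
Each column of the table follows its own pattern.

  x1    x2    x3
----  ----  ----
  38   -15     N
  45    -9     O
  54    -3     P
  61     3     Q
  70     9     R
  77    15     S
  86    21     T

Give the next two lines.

Column x1: alternating steps +7, +9, +7, +9, …, so 38, 45, 54, 61, 70, 77, 86 → 93 → 102.
Column x2: -15, -9, -3, 3, 9, 15, 21 → 27 → 33 (+6 each step).
For the column x3, letters move forward 1 place in the alphabet: N, O, P, Q, R, S, T → U → V.
So the next two lines are 93  27  U and 102  33  V.

93  27  U; 102  33  V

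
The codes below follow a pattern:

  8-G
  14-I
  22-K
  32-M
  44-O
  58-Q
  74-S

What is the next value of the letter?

Letter: letters move forward 2 places in the alphabet; G, I, K, M, O, Q, S → U.

U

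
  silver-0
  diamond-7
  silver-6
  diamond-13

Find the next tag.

Rank: alternates silver ↔ diamond; silver, diamond, silver, diamond → silver.
Second component: alternating steps +7, −1, +7, −1, …; 0, 7, 6, 13 → 12.
Putting it together: silver-12.

silver-12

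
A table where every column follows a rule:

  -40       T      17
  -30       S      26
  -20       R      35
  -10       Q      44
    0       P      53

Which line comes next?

First component — +10 each step: -40, -30, -20, -10, 0 → 10.
For the letter, letters move back 1 place in the alphabet: T, S, R, Q, P → O.
For the third component, +9 each step: 17, 26, 35, 44, 53 → 62.
Putting it together: 10  O  62.

10  O  62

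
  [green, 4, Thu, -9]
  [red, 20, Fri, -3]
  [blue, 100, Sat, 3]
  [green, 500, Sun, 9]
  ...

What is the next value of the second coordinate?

Second coordinate: ×5 each step, so 4, 20, 100, 500 → 2500.

2500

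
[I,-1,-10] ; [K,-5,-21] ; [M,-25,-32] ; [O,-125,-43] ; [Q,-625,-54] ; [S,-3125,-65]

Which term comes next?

[U,-15625,-76]

Letter — letters move forward 2 places in the alphabet: I, K, M, O, Q, S → U.
For the second slot, ×5 each step: -1, -5, -25, -125, -625, -3125 → -15625.
Third slot: −11 each step; -10, -21, -32, -43, -54, -65 → -76.
So the next term is [U,-15625,-76].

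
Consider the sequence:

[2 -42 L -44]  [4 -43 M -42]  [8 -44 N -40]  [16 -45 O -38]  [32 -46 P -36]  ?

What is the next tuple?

[64 -47 Q -34]

First entry goes 2, 4, 8, 16, 32 → 64 (×2 each step).
Second entry goes -42, -43, -44, -45, -46 → -47 (−1 each step).
Letter: letters move forward 1 place in the alphabet; L, M, N, O, P → Q.
Fourth entry goes -44, -42, -40, -38, -36 → -34 (+2 each step).
So the next tuple is [64 -47 Q -34].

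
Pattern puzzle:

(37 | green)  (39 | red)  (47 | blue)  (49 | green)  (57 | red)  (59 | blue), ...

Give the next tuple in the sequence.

(67 | green)

First part: 37, 39, 47, 49, 57, 59 → 67 (alternating steps +2, +8, +2, +8, …).
Colour: repeats green → red → blue, so green, red, blue, green, red, blue → green.
Putting it together: (67 | green).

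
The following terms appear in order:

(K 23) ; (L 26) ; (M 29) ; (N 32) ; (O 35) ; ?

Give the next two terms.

Letter: K, L, M, N, O → P → Q (letters move forward 1 place in the alphabet).
Second slot goes 23, 26, 29, 32, 35 → 38 → 41 (+3 each step).
Putting the parts together: (P 38) and then (Q 41).

(P 38), (Q 41)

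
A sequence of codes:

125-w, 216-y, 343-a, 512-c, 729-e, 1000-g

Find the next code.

1331-i

First component — perfect cubes: 5³, 6³, 7³, …: 125, 216, 343, 512, 729, 1000 → 1331.
Letter: letters move forward 2 places in the alphabet, wrapping Z→A; w, y, a, c, e, g → i.
Putting it together: 1331-i.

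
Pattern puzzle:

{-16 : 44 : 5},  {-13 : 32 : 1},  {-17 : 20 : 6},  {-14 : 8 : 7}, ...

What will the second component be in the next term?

-4

Second component: −12 each step; 44, 32, 20, 8 → -4.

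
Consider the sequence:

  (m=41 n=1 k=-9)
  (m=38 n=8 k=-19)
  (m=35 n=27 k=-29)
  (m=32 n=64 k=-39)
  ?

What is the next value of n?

For the m, −3 each step: 41, 38, 35, 32 → 29.
N: perfect cubes: 1³, 2³, 3³, …; 1, 8, 27, 64 → 125.
K goes -9, -19, -29, -39 → -49 (−10 each step).

125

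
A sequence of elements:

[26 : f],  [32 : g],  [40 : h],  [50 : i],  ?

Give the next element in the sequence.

First entry: differences are 6, 8, 10, … (increasing by 2 each time); 26, 32, 40, 50 → 62.
Letter: letters move forward 1 place in the alphabet, so f, g, h, i → j.
Combining the parts gives [62 : j].

[62 : j]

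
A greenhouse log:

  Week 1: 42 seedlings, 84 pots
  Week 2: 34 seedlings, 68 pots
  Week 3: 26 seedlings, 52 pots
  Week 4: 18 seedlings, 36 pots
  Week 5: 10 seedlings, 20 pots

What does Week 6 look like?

2 seedlings, 4 pots

Seedlings: −8 each step; 42, 34, 26, 18, 10 → 2.
Pots: 84, 68, 52, 36, 20 → 4 (always 2 × the seedlings).
So the next row is 2 seedlings, 4 pots.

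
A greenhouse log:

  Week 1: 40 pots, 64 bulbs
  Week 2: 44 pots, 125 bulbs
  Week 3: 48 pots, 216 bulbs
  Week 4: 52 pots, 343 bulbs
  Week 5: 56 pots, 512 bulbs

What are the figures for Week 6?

Pots — +4 each step: 40, 44, 48, 52, 56 → 60.
Bulbs: 64, 125, 216, 343, 512 → 729 (perfect cubes: 4³, 5³, 6³, …).
Combining the parts gives 60 pots, 729 bulbs.

60 pots, 729 bulbs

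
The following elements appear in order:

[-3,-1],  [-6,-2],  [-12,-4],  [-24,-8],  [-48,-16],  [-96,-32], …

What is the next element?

First component — ×2 each step: -3, -6, -12, -24, -48, -96 → -192.
Second component: ×2 each step, so -1, -2, -4, -8, -16, -32 → -64.
Putting it together: [-192,-64].

[-192,-64]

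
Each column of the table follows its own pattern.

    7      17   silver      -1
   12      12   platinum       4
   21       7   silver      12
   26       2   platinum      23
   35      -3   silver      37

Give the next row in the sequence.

First component: alternating steps +5, +9, +5, +9, …, so 7, 12, 21, 26, 35 → 40.
Second component: 17, 12, 7, 2, -3 → -8 (−5 each step).
Metal: silver, platinum, silver, platinum, silver → platinum (alternates silver ↔ platinum).
For the fourth component, differences are 5, 8, 11, … (increasing by 3 each time): -1, 4, 12, 23, 37 → 54.
Combining the parts gives 40  -8  platinum  54.

40  -8  platinum  54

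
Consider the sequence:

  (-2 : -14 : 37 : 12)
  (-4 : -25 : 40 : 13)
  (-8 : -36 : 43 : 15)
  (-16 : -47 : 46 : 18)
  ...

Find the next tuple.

(-32 : -58 : 49 : 22)

First entry — ×2 each step: -2, -4, -8, -16 → -32.
Second entry: −11 each step; -14, -25, -36, -47 → -58.
For the third entry, +3 each step: 37, 40, 43, 46 → 49.
Fourth entry: differences are 1, 2, 3, … (increasing by 1 each time); 12, 13, 15, 18 → 22.
So the next tuple is (-32 : -58 : 49 : 22).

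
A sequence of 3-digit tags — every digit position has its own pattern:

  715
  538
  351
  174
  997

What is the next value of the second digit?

First digit: −2 each step, mod 10; 7, 5, 3, 1, 9 → 7.
Second digit goes 1, 3, 5, 7, 9 → 1 (+2 each step, mod 10).
Third digit: 5, 8, 1, 4, 7 → 0 (+3 each step, mod 10).

1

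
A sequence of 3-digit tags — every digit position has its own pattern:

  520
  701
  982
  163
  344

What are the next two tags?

525 then 706

First digit: 5, 7, 9, 1, 3 → 5 → 7 (+2 each step, mod 10).
Second digit: −2 each step, mod 10, so 2, 0, 8, 6, 4 → 2 → 0.
Third digit: +1 each step, mod 10; 0, 1, 2, 3, 4 → 5 → 6.
Putting the parts together: 525 and then 706.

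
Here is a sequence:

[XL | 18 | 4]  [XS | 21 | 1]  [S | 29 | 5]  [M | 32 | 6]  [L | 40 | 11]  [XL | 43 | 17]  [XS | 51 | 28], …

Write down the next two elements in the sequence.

For the size, repeats XL → XS → S → M → L: XL, XS, S, M, L, XL, XS → S → M.
Second component: alternating steps +3, +8, +3, +8, …, so 18, 21, 29, 32, 40, 43, 51 → 54 → 62.
Third component — each term is the sum of the two before it: 4, 1, 5, 6, 11, 17, 28 → 45 → 73.
So the next two elements are [S | 54 | 45] and [M | 62 | 73].

[S | 54 | 45], [M | 62 | 73]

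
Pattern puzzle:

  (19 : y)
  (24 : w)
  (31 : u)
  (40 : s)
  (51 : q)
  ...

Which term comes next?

(64 : o)

First part: 19, 24, 31, 40, 51 → 64 (differences are 5, 7, 9, … (increasing by 2 each time)).
Letter: y, w, u, s, q → o (letters move back 2 places in the alphabet).
Putting it together: (64 : o).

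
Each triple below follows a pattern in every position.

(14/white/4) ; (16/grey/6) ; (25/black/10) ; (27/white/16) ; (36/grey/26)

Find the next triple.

(38/black/42)

First component — alternating steps +2, +9, +2, +9, …: 14, 16, 25, 27, 36 → 38.
For the shade, repeats white → grey → black: white, grey, black, white, grey → black.
Third component: each term is the sum of the two before it, so 4, 6, 10, 16, 26 → 42.
Putting it together: (38/black/42).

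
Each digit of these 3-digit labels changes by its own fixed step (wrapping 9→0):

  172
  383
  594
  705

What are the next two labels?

First digit goes 1, 3, 5, 7 → 9 → 1 (+2 each step, mod 10).
Second digit goes 7, 8, 9, 0 → 1 → 2 (+1 each step, mod 10).
Third digit: 2, 3, 4, 5 → 6 → 7 (+1 each step, mod 10).
So the next two labels are 916 and 127.

916, 127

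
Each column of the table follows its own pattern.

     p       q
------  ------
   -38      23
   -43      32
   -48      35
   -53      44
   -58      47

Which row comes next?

Column p: −5 each step, so -38, -43, -48, -53, -58 → -63.
Column q — alternating steps +9, +3, +9, +3, …: 23, 32, 35, 44, 47 → 56.
Putting it together: -63  56.

-63  56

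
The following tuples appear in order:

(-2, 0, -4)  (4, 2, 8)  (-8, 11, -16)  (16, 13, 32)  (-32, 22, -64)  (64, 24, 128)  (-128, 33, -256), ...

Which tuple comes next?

(256, 35, 512)

For the first component, ×(-2) each step: -2, 4, -8, 16, -32, 64, -128 → 256.
Second component — alternating steps +2, +9, +2, +9, …: 0, 2, 11, 13, 22, 24, 33 → 35.
Third component: always 2 × the first component; -4, 8, -16, 32, -64, 128, -256 → 512.
Putting it together: (256, 35, 512).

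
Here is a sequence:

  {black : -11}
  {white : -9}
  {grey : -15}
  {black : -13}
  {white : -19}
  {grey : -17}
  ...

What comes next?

Shade goes black, white, grey, black, white, grey → black (repeats black → white → grey).
For the second part, alternating steps +2, −6, +2, −6, …: -11, -9, -15, -13, -19, -17 → -23.
Putting it together: {black : -23}.

{black : -23}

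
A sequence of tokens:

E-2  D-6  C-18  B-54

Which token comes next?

Letter: E, D, C, B → A (letters move back 1 place in the alphabet).
For the second component, ×3 each step: 2, 6, 18, 54 → 162.
Combining the parts gives A-162.

A-162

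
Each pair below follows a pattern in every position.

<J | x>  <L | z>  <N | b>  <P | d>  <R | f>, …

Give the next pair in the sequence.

First letter — letters move forward 2 places in the alphabet: J, L, N, P, R → T.
For the second letter, letters move forward 2 places in the alphabet, wrapping Z→A: x, z, b, d, f → h.
So the next pair is <T | h>.

<T | h>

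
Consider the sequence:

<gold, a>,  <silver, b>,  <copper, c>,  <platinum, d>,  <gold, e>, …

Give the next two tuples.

Metal — repeats gold → silver → copper → platinum: gold, silver, copper, platinum, gold → silver → copper.
Letter: letters move forward 1 place in the alphabet; a, b, c, d, e → f → g.
Putting the parts together: <silver, f> and then <copper, g>.

<silver, f>, <copper, g>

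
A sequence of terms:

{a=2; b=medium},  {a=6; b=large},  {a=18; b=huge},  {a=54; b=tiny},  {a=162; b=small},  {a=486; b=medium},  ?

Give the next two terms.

{a=1458; b=large}, {a=4374; b=huge}

A: ×3 each step, so 2, 6, 18, 54, 162, 486 → 1458 → 4374.
B goes medium, large, huge, tiny, small, medium → large → huge (repeats medium → large → huge → tiny → small).
Putting the parts together: {a=1458; b=large} and then {a=4374; b=huge}.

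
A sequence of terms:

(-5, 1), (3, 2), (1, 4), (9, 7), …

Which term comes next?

First coordinate — alternating steps +8, −2, +8, −2, …: -5, 3, 1, 9 → 7.
Second coordinate: 1, 2, 4, 7 → 11 (differences are 1, 2, 3, … (increasing by 1 each time)).
Combining the parts gives (7, 11).

(7, 11)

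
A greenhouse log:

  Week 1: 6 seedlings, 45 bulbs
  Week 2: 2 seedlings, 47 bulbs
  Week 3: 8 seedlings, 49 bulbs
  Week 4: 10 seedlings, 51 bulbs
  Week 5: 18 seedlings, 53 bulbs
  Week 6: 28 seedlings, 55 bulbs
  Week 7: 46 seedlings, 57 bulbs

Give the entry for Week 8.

Seedlings: each term is the sum of the two before it; 6, 2, 8, 10, 18, 28, 46 → 74.
Bulbs: +2 each step; 45, 47, 49, 51, 53, 55, 57 → 59.
Putting it together: 74 seedlings, 59 bulbs.

74 seedlings, 59 bulbs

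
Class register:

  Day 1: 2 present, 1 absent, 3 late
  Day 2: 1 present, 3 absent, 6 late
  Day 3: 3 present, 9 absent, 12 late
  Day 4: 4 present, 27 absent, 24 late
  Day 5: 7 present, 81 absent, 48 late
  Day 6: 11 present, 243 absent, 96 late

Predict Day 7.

18 present, 729 absent, 192 late

Present goes 2, 1, 3, 4, 7, 11 → 18 (each term is the sum of the two before it).
Absent: ×3 each step, so 1, 3, 9, 27, 81, 243 → 729.
Late goes 3, 6, 12, 24, 48, 96 → 192 (×2 each step).
Combining the parts gives 18 present, 729 absent, 192 late.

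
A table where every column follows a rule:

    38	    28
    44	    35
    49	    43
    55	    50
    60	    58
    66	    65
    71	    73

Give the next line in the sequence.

77  80

First component goes 38, 44, 49, 55, 60, 66, 71 → 77 (alternating steps +6, +5, +6, +5, …).
Second component: alternating steps +7, +8, +7, +8, …; 28, 35, 43, 50, 58, 65, 73 → 80.
Combining the parts gives 77  80.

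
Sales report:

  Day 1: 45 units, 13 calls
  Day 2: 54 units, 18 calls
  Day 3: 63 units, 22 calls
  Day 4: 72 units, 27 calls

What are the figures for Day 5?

81 units, 31 calls

Units goes 45, 54, 63, 72 → 81 (+9 each step).
Calls: alternating steps +5, +4, +5, +4, …; 13, 18, 22, 27 → 31.
So the next line is 81 units, 31 calls.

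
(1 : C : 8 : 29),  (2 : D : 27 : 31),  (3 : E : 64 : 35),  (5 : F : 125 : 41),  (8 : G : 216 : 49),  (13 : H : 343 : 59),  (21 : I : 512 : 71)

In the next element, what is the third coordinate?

729

Third coordinate — perfect cubes: 2³, 3³, 4³, …: 8, 27, 64, 125, 216, 343, 512 → 729.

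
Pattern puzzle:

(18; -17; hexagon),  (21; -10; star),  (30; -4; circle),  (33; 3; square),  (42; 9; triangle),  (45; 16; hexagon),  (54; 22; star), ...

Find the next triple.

For the first coordinate, alternating steps +3, +9, +3, +9, …: 18, 21, 30, 33, 42, 45, 54 → 57.
Second coordinate: alternating steps +7, +6, +7, +6, …; -17, -10, -4, 3, 9, 16, 22 → 29.
Shape — repeats hexagon → star → circle → square → triangle: hexagon, star, circle, square, triangle, hexagon, star → circle.
So the next triple is (57; 29; circle).

(57; 29; circle)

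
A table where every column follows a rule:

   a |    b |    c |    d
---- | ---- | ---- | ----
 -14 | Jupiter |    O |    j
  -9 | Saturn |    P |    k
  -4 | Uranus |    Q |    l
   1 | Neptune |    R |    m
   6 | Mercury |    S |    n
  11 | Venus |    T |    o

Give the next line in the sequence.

Column a: +5 each step, so -14, -9, -4, 1, 6, 11 → 16.
Column b: Jupiter, Saturn, Uranus, Neptune, Mercury, Venus → Earth (runs through the planets Mercury→Neptune).
For the column c, letters move forward 1 place in the alphabet: O, P, Q, R, S, T → U.
Column d: letters move forward 1 place in the alphabet, so j, k, l, m, n, o → p.
So the next line is 16  Earth  U  p.

16  Earth  U  p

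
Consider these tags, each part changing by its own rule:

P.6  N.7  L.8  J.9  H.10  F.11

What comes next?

D.12

For the letter, letters move back 2 places in the alphabet: P, N, L, J, H, F → D.
Second component: +1 each step; 6, 7, 8, 9, 10, 11 → 12.
Combining the parts gives D.12.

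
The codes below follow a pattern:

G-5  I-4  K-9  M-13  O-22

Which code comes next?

Letter: letters move forward 2 places in the alphabet; G, I, K, M, O → Q.
Second component: each term is the sum of the two before it; 5, 4, 9, 13, 22 → 35.
Putting it together: Q-35.

Q-35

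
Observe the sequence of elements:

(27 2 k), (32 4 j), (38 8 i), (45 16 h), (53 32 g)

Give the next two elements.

For the first coordinate, differences are 5, 6, 7, … (increasing by 1 each time): 27, 32, 38, 45, 53 → 62 → 72.
Second coordinate: ×2 each step; 2, 4, 8, 16, 32 → 64 → 128.
Letter: k, j, i, h, g → f → e (letters move back 1 place in the alphabet).
Putting the parts together: (62 64 f) and then (72 128 e).

(62 64 f), (72 128 e)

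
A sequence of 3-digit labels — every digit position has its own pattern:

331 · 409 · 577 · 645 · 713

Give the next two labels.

First digit goes 3, 4, 5, 6, 7 → 8 → 9 (+1 each step, mod 10).
Second digit: −3 each step, mod 10, so 3, 0, 7, 4, 1 → 8 → 5.
Third digit — −2 each step, mod 10: 1, 9, 7, 5, 3 → 1 → 9.
Putting the parts together: 881 and then 959.

881 then 959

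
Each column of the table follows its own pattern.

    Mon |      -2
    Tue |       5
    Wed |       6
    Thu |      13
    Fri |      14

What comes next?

Sat  21

For the day, runs through the weekdays Mon→Sun: Mon, Tue, Wed, Thu, Fri → Sat.
For the second component, alternating steps +7, +1, +7, +1, …: -2, 5, 6, 13, 14 → 21.
Putting it together: Sat  21.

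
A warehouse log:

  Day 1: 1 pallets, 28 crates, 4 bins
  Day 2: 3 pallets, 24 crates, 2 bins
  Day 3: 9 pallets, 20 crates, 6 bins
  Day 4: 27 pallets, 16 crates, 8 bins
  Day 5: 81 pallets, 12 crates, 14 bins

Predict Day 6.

243 pallets, 8 crates, 22 bins

Pallets: ×3 each step; 1, 3, 9, 27, 81 → 243.
Crates goes 28, 24, 20, 16, 12 → 8 (−4 each step).
Bins goes 4, 2, 6, 8, 14 → 22 (each term is the sum of the two before it).
Combining the parts gives 243 pallets, 8 crates, 22 bins.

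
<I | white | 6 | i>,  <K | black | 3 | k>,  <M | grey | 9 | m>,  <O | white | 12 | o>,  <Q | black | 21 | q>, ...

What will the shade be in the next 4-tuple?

Shade goes white, black, grey, white, black → grey (repeats white → black → grey).

grey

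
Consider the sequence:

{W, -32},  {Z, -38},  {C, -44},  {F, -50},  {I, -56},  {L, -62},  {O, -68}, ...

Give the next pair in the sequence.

{R, -74}

For the letter, letters move forward 3 places in the alphabet, wrapping Z→A: W, Z, C, F, I, L, O → R.
Second coordinate — −6 each step: -32, -38, -44, -50, -56, -62, -68 → -74.
So the next pair is {R, -74}.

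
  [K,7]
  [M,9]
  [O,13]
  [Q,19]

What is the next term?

[S,27]

Letter: K, M, O, Q → S (letters move forward 2 places in the alphabet).
For the second coordinate, differences are 2, 4, 6, … (increasing by 2 each time): 7, 9, 13, 19 → 27.
Combining the parts gives [S,27].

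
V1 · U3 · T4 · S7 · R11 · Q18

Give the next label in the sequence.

P29

Letter: letters move back 1 place in the alphabet; V, U, T, S, R, Q → P.
Second component: 1, 3, 4, 7, 11, 18 → 29 (each term is the sum of the two before it).
Combining the parts gives P29.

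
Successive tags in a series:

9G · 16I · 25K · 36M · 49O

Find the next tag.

First component — perfect squares: 3², 4², 5², …: 9, 16, 25, 36, 49 → 64.
For the letter, letters move forward 2 places in the alphabet: G, I, K, M, O → Q.
Combining the parts gives 64Q.

64Q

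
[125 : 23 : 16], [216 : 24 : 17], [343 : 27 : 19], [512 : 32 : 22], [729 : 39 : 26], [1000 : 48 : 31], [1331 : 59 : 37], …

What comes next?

[1728 : 72 : 44]

First slot: perfect cubes: 5³, 6³, 7³, …, so 125, 216, 343, 512, 729, 1000, 1331 → 1728.
Second slot: 23, 24, 27, 32, 39, 48, 59 → 72 (differences are 1, 3, 5, … (increasing by 2 each time)).
Third slot: differences are 1, 2, 3, … (increasing by 1 each time); 16, 17, 19, 22, 26, 31, 37 → 44.
Combining the parts gives [1728 : 72 : 44].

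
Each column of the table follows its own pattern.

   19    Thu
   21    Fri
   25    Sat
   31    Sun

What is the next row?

For the first component, differences are 2, 4, 6, … (increasing by 2 each time): 19, 21, 25, 31 → 39.
For the day, runs through the weekdays Mon→Sun: Thu, Fri, Sat, Sun → Mon.
Putting it together: 39  Mon.

39  Mon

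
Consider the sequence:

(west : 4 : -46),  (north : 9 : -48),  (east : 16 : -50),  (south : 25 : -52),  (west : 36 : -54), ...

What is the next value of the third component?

Third component: -46, -48, -50, -52, -54 → -56 (−2 each step).

-56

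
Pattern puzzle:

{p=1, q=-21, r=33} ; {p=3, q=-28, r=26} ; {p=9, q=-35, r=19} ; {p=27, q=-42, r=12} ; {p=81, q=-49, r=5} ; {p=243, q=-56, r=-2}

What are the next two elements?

{p=729, q=-63, r=-9}, {p=2187, q=-70, r=-16}

P: ×3 each step; 1, 3, 9, 27, 81, 243 → 729 → 2187.
Q goes -21, -28, -35, -42, -49, -56 → -63 → -70 (−7 each step).
R goes 33, 26, 19, 12, 5, -2 → -9 → -16 (−7 each step).
So the next two elements are {p=729, q=-63, r=-9} and {p=2187, q=-70, r=-16}.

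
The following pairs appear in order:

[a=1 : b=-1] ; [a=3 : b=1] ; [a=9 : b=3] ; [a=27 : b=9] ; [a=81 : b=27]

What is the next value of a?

A — ×3 each step: 1, 3, 9, 27, 81 → 243.
B goes -1, 1, 3, 9, 27 → 81 (always the previous value of the a).

243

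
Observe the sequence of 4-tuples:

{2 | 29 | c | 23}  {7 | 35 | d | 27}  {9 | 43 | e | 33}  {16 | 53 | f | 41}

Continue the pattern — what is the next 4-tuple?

First component goes 2, 7, 9, 16 → 25 (each term is the sum of the two before it).
Second component — differences are 6, 8, 10, … (increasing by 2 each time): 29, 35, 43, 53 → 65.
For the letter, letters move forward 1 place in the alphabet: c, d, e, f → g.
Fourth component: differences are 4, 6, 8, … (increasing by 2 each time); 23, 27, 33, 41 → 51.
So the next 4-tuple is {25 | 65 | g | 51}.

{25 | 65 | g | 51}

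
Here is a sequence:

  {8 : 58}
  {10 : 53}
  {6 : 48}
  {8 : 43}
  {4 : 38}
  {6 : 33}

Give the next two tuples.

First entry: 8, 10, 6, 8, 4, 6 → 2 → 4 (alternating steps +2, −4, +2, −4, …).
Second entry: −5 each step, so 58, 53, 48, 43, 38, 33 → 28 → 23.
So the next two tuples are {2 : 28} and {4 : 23}.

{2 : 28}, {4 : 23}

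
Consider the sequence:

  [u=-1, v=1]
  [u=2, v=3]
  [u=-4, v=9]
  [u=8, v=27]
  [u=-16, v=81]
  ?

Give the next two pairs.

U: -1, 2, -4, 8, -16 → 32 → -64 (×(-2) each step).
For the v, ×3 each step: 1, 3, 9, 27, 81 → 243 → 729.
So the next two pairs are [u=32, v=243] and [u=-64, v=729].

[u=32, v=243], [u=-64, v=729]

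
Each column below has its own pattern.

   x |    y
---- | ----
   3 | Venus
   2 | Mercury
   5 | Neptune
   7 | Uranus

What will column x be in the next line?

12

Column x goes 3, 2, 5, 7 → 12 (each term is the sum of the two before it).
Column y: Venus, Mercury, Neptune, Uranus → Saturn (runs backward through the planets Mercury→Neptune).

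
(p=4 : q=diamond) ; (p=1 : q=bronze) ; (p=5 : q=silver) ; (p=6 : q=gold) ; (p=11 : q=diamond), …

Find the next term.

P: each term is the sum of the two before it; 4, 1, 5, 6, 11 → 17.
Q: diamond, bronze, silver, gold, diamond → bronze (repeats diamond → bronze → silver → gold).
Putting it together: (p=17 : q=bronze).

(p=17 : q=bronze)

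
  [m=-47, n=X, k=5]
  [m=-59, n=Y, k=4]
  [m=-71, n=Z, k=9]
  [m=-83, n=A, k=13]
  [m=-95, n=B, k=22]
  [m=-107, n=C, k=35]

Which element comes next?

M: −12 each step; -47, -59, -71, -83, -95, -107 → -119.
N: X, Y, Z, A, B, C → D (letters move forward 1 place in the alphabet, wrapping Z→A).
For the k, each term is the sum of the two before it: 5, 4, 9, 13, 22, 35 → 57.
So the next element is [m=-119, n=D, k=57].

[m=-119, n=D, k=57]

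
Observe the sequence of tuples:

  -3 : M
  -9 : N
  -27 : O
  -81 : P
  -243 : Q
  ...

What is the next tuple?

-729 : R

First entry goes -3, -9, -27, -81, -243 → -729 (×3 each step).
For the letter, letters move forward 1 place in the alphabet: M, N, O, P, Q → R.
Combining the parts gives -729 : R.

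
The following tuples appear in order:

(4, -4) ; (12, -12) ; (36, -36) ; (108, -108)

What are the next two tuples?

First entry goes 4, 12, 36, 108 → 324 → 972 (×3 each step).
Second entry: -4, -12, -36, -108 → -324 → -972 (always the negative of the first entry).
So the next two tuples are (324, -324) and (972, -972).

(324, -324), (972, -972)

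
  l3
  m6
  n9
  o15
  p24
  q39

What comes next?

Letter goes l, m, n, o, p, q → r (letters move forward 1 place in the alphabet).
Second component — each term is the sum of the two before it: 3, 6, 9, 15, 24, 39 → 63.
Combining the parts gives r63.

r63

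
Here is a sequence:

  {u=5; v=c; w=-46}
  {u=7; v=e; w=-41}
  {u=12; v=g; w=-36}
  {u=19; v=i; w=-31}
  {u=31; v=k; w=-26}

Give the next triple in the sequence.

U: each term is the sum of the two before it, so 5, 7, 12, 19, 31 → 50.
V: letters move forward 2 places in the alphabet, so c, e, g, i, k → m.
W — +5 each step: -46, -41, -36, -31, -26 → -21.
Putting it together: {u=50; v=m; w=-21}.

{u=50; v=m; w=-21}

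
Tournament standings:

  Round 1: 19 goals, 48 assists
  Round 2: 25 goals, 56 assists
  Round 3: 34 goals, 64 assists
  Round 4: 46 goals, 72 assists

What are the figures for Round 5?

Goals: 19, 25, 34, 46 → 61 (differences are 6, 9, 12, … (increasing by 3 each time)).
Assists: +8 each step, so 48, 56, 64, 72 → 80.
So the next line is 61 goals, 80 assists.

61 goals, 80 assists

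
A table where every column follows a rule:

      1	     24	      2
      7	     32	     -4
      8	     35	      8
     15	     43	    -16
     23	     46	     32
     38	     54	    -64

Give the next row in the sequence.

61  57  128

First component: 1, 7, 8, 15, 23, 38 → 61 (each term is the sum of the two before it).
Second component goes 24, 32, 35, 43, 46, 54 → 57 (alternating steps +8, +3, +8, +3, …).
Third component goes 2, -4, 8, -16, 32, -64 → 128 (×(-2) each step).
Putting it together: 61  57  128.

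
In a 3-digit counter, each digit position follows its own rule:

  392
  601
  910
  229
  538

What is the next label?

For the first digit, +3 each step, mod 10: 3, 6, 9, 2, 5 → 8.
Second digit: +1 each step, mod 10; 9, 0, 1, 2, 3 → 4.
Third digit — −1 each step, mod 10: 2, 1, 0, 9, 8 → 7.
Putting it together: 847.

847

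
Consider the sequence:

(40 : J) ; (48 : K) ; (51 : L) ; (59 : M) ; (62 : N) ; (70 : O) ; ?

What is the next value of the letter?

Letter: J, K, L, M, N, O → P (letters move forward 1 place in the alphabet).

P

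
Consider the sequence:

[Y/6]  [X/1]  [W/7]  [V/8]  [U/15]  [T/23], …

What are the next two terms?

[S/38], [R/61]

Letter: Y, X, W, V, U, T → S → R (letters move back 1 place in the alphabet).
Second part: each term is the sum of the two before it, so 6, 1, 7, 8, 15, 23 → 38 → 61.
So the next two terms are [S/38] and [R/61].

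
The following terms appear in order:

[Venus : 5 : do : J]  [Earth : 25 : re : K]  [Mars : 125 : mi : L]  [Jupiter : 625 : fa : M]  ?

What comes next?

[Saturn : 3125 : sol : N]

Planet: runs through the planets Mercury→Neptune, so Venus, Earth, Mars, Jupiter → Saturn.
Second value: ×5 each step, so 5, 25, 125, 625 → 3125.
Note: runs through the solfège scale do→ti; do, re, mi, fa → sol.
For the letter, letters move forward 1 place in the alphabet: J, K, L, M → N.
So the next term is [Saturn : 3125 : sol : N].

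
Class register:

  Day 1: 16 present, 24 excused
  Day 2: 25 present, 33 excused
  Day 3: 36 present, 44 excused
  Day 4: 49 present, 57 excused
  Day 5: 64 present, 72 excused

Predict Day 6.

81 present, 89 excused

Present: perfect squares: 4², 5², 6², …, so 16, 25, 36, 49, 64 → 81.
Excused: always 8 more than the present, so 24, 33, 44, 57, 72 → 89.
Putting it together: 81 present, 89 excused.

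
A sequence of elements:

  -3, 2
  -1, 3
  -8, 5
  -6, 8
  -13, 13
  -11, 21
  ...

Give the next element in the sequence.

First slot goes -3, -1, -8, -6, -13, -11 → -18 (alternating steps +2, −7, +2, −7, …).
Second slot — each term is the sum of the two before it: 2, 3, 5, 8, 13, 21 → 34.
So the next element is -18, 34.

-18, 34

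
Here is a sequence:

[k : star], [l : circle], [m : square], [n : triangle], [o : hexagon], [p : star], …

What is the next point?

[q : circle]

For the letter, letters move forward 1 place in the alphabet: k, l, m, n, o, p → q.
Shape: star, circle, square, triangle, hexagon, star → circle (repeats star → circle → square → triangle → hexagon).
So the next point is [q : circle].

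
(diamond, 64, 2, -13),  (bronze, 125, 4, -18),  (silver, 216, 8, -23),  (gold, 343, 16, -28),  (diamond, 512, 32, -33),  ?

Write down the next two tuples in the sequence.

(bronze, 729, 64, -38), (silver, 1000, 128, -43)

Rank: repeats diamond → bronze → silver → gold, so diamond, bronze, silver, gold, diamond → bronze → silver.
Second slot: perfect cubes: 4³, 5³, 6³, …, so 64, 125, 216, 343, 512 → 729 → 1000.
Third slot: ×2 each step; 2, 4, 8, 16, 32 → 64 → 128.
Fourth slot — −5 each step: -13, -18, -23, -28, -33 → -38 → -43.
So the next two tuples are (bronze, 729, 64, -38) and (silver, 1000, 128, -43).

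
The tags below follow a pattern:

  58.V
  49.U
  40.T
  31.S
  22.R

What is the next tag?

First component: −9 each step; 58, 49, 40, 31, 22 → 13.
Letter: V, U, T, S, R → Q (letters move back 1 place in the alphabet).
So the next tag is 13.Q.

13.Q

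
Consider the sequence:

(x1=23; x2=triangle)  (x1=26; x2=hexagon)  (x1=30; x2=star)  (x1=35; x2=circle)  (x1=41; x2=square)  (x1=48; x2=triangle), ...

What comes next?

(x1=56; x2=hexagon)

For the x1, differences are 3, 4, 5, … (increasing by 1 each time): 23, 26, 30, 35, 41, 48 → 56.
X2: triangle, hexagon, star, circle, square, triangle → hexagon (repeats triangle → hexagon → star → circle → square).
So the next pair is (x1=56; x2=hexagon).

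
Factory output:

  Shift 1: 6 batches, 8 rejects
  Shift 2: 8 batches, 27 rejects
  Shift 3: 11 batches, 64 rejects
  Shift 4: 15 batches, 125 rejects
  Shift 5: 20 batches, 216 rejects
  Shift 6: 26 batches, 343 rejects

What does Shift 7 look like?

For the batches, differences are 2, 3, 4, … (increasing by 1 each time): 6, 8, 11, 15, 20, 26 → 33.
Rejects: 8, 27, 64, 125, 216, 343 → 512 (perfect cubes: 2³, 3³, 4³, …).
So the next line is 33 batches, 512 rejects.

33 batches, 512 rejects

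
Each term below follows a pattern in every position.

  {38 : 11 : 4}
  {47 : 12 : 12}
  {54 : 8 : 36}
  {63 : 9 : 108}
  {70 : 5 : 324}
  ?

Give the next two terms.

{79 : 6 : 972}, {86 : 2 : 2916}

First slot: 38, 47, 54, 63, 70 → 79 → 86 (alternating steps +9, +7, +9, +7, …).
Second slot: alternating steps +1, −4, +1, −4, …; 11, 12, 8, 9, 5 → 6 → 2.
Third slot: ×3 each step; 4, 12, 36, 108, 324 → 972 → 2916.
So the next two terms are {79 : 6 : 972} and {86 : 2 : 2916}.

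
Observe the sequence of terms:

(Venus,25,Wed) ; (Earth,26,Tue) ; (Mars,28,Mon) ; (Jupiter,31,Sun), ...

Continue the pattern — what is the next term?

Planet: Venus, Earth, Mars, Jupiter → Saturn (runs through the planets Mercury→Neptune).
For the second component, differences are 1, 2, 3, … (increasing by 1 each time): 25, 26, 28, 31 → 35.
For the day, runs backward through the weekdays Mon→Sun: Wed, Tue, Mon, Sun → Sat.
Putting it together: (Saturn,35,Sat).

(Saturn,35,Sat)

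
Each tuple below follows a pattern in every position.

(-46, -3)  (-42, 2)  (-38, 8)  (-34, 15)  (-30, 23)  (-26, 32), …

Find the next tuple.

(-22, 42)

First component: -46, -42, -38, -34, -30, -26 → -22 (+4 each step).
For the second component, differences are 5, 6, 7, … (increasing by 1 each time): -3, 2, 8, 15, 23, 32 → 42.
Combining the parts gives (-22, 42).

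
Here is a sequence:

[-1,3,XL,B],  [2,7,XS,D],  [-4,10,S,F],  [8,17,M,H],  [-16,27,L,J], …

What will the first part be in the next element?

32

First part: ×(-2) each step, so -1, 2, -4, 8, -16 → 32.
Second part: each term is the sum of the two before it; 3, 7, 10, 17, 27 → 44.
Size: XL, XS, S, M, L → XL (runs through clothing sizes XS→XL).
Letter: letters move forward 2 places in the alphabet; B, D, F, H, J → L.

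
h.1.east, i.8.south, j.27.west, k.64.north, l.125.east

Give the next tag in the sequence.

m.216.south

Letter goes h, i, j, k, l → m (letters move forward 1 place in the alphabet).
Second component — perfect cubes: 1³, 2³, 3³, …: 1, 8, 27, 64, 125 → 216.
Direction — repeats east → south → west → north: east, south, west, north, east → south.
Putting it together: m.216.south.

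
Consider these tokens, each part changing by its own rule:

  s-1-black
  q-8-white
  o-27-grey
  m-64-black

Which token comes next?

Letter goes s, q, o, m → k (letters move back 2 places in the alphabet).
Second component: perfect cubes: 1³, 2³, 3³, …, so 1, 8, 27, 64 → 125.
For the shade, repeats black → white → grey: black, white, grey, black → white.
Putting it together: k-125-white.

k-125-white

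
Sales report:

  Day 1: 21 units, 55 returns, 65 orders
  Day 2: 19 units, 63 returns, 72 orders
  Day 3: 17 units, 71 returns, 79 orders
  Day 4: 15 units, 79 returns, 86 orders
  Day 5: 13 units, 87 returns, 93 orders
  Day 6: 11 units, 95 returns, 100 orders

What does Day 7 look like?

9 units, 103 returns, 107 orders

Units: 21, 19, 17, 15, 13, 11 → 9 (−2 each step).
Returns: +8 each step; 55, 63, 71, 79, 87, 95 → 103.
Orders: +7 each step; 65, 72, 79, 86, 93, 100 → 107.
Putting it together: 9 units, 103 returns, 107 orders.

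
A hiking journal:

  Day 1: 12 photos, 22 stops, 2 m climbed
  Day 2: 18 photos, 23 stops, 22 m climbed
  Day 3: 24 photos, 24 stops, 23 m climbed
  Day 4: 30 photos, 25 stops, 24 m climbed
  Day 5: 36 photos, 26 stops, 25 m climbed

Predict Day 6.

42 photos, 27 stops, 26 m climbed

Photos — +6 each step: 12, 18, 24, 30, 36 → 42.
Stops: +1 each step, so 22, 23, 24, 25, 26 → 27.
M climbed: always the previous value of the stops, so 2, 22, 23, 24, 25 → 26.
So the next record is 42 photos, 27 stops, 26 m climbed.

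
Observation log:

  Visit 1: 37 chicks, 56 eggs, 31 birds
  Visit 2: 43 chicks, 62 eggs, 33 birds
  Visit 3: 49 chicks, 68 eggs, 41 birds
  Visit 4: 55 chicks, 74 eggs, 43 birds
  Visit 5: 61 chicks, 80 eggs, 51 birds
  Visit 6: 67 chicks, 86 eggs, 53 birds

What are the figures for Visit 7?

73 chicks, 92 eggs, 61 birds

Chicks goes 37, 43, 49, 55, 61, 67 → 73 (+6 each step).
Eggs: 56, 62, 68, 74, 80, 86 → 92 (+6 each step).
Birds goes 31, 33, 41, 43, 51, 53 → 61 (alternating steps +2, +8, +2, +8, …).
Combining the parts gives 73 chicks, 92 eggs, 61 birds.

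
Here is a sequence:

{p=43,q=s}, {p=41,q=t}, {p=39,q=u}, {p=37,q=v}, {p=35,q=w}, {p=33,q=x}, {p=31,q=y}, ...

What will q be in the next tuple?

Q: letters move forward 1 place in the alphabet; s, t, u, v, w, x, y → z.

z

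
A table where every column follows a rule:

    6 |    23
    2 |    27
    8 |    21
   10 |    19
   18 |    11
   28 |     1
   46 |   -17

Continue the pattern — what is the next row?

74  -45

First component: 6, 2, 8, 10, 18, 28, 46 → 74 (each term is the sum of the two before it).
For the second component, together with the first component always sums to 29: 23, 27, 21, 19, 11, 1, -17 → -45.
Putting it together: 74  -45.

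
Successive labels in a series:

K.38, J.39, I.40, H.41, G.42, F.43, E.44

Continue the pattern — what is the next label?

D.45

For the letter, letters move back 1 place in the alphabet: K, J, I, H, G, F, E → D.
Second component: +1 each step; 38, 39, 40, 41, 42, 43, 44 → 45.
Combining the parts gives D.45.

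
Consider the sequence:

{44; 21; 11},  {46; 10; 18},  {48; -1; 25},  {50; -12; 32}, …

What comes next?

First value: 44, 46, 48, 50 → 52 (+2 each step).
Second value — −11 each step: 21, 10, -1, -12 → -23.
Third value goes 11, 18, 25, 32 → 39 (+7 each step).
Combining the parts gives {52; -23; 39}.

{52; -23; 39}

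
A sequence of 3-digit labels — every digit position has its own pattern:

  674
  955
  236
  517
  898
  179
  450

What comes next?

For the first digit, +3 each step, mod 10: 6, 9, 2, 5, 8, 1, 4 → 7.
Second digit: 7, 5, 3, 1, 9, 7, 5 → 3 (−2 each step, mod 10).
Third digit: 4, 5, 6, 7, 8, 9, 0 → 1 (+1 each step, mod 10).
Combining the parts gives 731.

731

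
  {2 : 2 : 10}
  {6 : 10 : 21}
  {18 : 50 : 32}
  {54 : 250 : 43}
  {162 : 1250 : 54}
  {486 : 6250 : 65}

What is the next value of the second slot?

Second slot — ×5 each step: 2, 10, 50, 250, 1250, 6250 → 31250.

31250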